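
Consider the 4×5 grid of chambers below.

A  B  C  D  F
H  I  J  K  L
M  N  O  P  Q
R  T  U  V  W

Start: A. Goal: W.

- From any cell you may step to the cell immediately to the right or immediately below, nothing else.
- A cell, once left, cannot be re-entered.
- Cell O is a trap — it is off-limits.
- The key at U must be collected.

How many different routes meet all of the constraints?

A right/down-only route from A to W makes exactly 3 down-moves and 4 right-moves in some order.
With no other constraints that would be C(7,3) = 35 routes.
Split at U and multiply the segment counts (each segment already excludes blocked cells): A→U: 4; U→W: 1; product = 4.
That gives 4 routes.

4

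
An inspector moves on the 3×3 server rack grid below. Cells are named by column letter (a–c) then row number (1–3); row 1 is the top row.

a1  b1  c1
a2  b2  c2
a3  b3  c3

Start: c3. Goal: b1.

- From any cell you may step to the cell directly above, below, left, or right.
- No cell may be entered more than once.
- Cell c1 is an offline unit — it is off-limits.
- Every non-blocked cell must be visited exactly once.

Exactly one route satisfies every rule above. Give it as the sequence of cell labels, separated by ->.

c3 -> c2 -> b2 -> b3 -> a3 -> a2 -> a1 -> b1

Need to visit all 8 open cells exactly once, starting at c3 and ending at b1.
Cell c2 has only two open neighbours (c3 and b2), so the path must pass straight through it: one of those is the cell it's entered from and the other is where it exits.
Route from c3: up to c2, left to b2, down to b3, left to a3, 2× up (reaching a1), right to b1 — 7 moves in all.
Check: all 8 open cells covered.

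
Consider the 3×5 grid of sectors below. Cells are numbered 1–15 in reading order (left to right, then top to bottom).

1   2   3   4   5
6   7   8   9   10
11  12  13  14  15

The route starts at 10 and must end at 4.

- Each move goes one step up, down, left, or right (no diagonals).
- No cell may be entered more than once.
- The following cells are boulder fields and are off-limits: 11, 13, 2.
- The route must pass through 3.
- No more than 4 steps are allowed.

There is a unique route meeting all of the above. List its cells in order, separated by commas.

10, 9, 8, 3, 4

Any route must reach 3 and still end at 4 within 4 moves, so the order of the required stops is forced.
Route from 10: left 2 to 8, up 1 to 3, right 1 to 4 — 4 moves in all.
Check: all required cells visited; 4 ≤ 4 moves.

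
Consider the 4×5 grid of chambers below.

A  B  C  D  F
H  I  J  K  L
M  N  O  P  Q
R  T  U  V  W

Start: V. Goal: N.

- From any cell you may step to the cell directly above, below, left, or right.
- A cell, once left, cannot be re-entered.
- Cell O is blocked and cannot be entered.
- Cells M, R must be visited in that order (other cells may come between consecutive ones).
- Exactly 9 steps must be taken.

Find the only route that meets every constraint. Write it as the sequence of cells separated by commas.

The waypoints must appear in the order M, R, with no cell reused.
Route from V: 2× up (reaching K), 3× left (reaching H), 2× down (reaching R), right to T, up to N — 9 moves in all.
Check: order respected (M at step 6, R at step 7); 9 moves as required.

V, P, K, J, I, H, M, R, T, N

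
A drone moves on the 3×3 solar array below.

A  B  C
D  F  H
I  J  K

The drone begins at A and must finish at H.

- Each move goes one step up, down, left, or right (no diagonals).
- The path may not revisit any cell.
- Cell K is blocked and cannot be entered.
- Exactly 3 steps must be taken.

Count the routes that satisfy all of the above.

Need simple routes of exactly 3 moves from A to H (Manhattan distance 3, so 0 moves are spent on a detour and 0 undoing it).
Enumerating: A D F H | A B F H | A B C H.
That gives 3 routes.

3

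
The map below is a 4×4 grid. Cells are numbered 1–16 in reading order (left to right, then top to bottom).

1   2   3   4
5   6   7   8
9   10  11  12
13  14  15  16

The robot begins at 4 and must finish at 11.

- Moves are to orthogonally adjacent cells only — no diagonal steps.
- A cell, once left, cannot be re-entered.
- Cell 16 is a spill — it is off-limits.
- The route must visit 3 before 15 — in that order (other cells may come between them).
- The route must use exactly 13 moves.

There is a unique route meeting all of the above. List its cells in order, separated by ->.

4 -> 8 -> 7 -> 3 -> 2 -> 1 -> 5 -> 6 -> 10 -> 9 -> 13 -> 14 -> 15 -> 11

The waypoints must appear in the order 3, 15, with no cell reused.
Route from 4: down 1 to 8, left 1 to 7, up 1 to 3, left 2 to 1, down 1 to 5, right 1 to 6, down 1 to 10, left 1 to 9, down 1 to 13, right 2 to 15, up 1 to 11 — 13 moves in all.
Check: order respected (3 at step 3, 15 at step 12); 13 moves as required.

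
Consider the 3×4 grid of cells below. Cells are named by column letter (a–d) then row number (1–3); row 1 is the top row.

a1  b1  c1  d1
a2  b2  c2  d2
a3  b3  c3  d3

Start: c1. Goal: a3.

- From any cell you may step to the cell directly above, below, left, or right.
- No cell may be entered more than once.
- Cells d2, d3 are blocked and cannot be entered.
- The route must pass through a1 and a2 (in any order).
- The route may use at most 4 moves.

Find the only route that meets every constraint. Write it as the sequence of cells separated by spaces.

c1 b1 a1 a2 a3

The 4-move cap with required stops at a1, a2 leaves no slack for detours.
Route from c1: left 2 to a1, down 2 to a3 — 4 moves in all.
Check: all required cells visited; 4 ≤ 4 moves.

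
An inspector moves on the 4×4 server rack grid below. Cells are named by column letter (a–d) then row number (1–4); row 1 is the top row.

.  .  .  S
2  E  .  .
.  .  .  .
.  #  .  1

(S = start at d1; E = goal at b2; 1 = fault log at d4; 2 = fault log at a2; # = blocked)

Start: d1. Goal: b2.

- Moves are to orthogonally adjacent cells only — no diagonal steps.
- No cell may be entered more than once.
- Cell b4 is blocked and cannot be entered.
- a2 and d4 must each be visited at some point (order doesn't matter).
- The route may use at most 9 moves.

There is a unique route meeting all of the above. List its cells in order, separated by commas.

d1, d2, d3, d4, c4, c3, b3, a3, a2, b2

The 9-move cap with required stops at a2, d4 leaves no slack for detours.
Route from d1: down 3 to d4, left 1 to c4, up 1 to c3, left 2 to a3, up 1 to a2, right 1 to b2 — 9 moves in all.
Check: all required cells visited; 9 ≤ 9 moves.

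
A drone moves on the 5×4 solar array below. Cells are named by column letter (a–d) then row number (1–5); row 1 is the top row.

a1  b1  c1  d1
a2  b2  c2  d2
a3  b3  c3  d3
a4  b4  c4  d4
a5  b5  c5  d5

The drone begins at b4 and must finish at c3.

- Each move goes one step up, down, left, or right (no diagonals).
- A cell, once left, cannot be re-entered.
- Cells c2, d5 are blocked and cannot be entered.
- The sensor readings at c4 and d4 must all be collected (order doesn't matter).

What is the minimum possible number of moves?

4

Any route passes through c4 and d4 in some order between b4 and c3. Summing Manhattan distances along each leg and taking the cheapest ordering (b4 → c4 → d4 → c3) gives a lower bound of 1 + 1 + 2 = 4 moves.
A route of 4 moves achieves this: b4 → c4 → d4 → d3 → c3.
Since 4 matches the lower bound, it is optimal.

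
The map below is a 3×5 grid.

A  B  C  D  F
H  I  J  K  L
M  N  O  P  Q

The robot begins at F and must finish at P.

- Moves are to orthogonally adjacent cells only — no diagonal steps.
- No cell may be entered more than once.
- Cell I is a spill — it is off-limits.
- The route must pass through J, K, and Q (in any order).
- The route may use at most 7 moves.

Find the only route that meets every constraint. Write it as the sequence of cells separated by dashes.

Any route must reach J, K, and Q and still end at P within 7 moves, so the order of the required stops is forced.
Route from F: left 2 to C, down 1 to J, right 2 to L, down 1 to Q, left 1 to P — 7 moves in all.
Check: all required cells visited; 7 ≤ 7 moves.

F - D - C - J - K - L - Q - P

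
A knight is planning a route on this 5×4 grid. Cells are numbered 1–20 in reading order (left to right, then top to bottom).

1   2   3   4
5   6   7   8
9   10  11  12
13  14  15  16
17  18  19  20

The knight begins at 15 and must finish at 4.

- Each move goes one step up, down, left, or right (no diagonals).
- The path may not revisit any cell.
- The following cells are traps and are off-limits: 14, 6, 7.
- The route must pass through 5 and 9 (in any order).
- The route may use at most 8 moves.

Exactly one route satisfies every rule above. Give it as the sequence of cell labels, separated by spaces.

Any route must reach 5 and 9 and still end at 4 within 8 moves, so the order of the required stops is forced.
Route from 15: up to 11, 2× left (reaching 9), 2× up (reaching 1), 3× right (reaching 4) — 8 moves in all.
Check: all required cells visited; 8 ≤ 8 moves.

15 11 10 9 5 1 2 3 4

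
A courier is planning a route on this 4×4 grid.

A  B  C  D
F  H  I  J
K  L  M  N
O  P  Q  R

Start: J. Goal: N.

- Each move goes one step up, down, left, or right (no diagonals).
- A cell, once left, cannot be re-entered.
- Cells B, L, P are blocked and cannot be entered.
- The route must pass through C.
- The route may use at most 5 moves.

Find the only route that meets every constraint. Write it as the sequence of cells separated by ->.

J -> D -> C -> I -> M -> N

The budget equals the shortest possible length, so every move has to be on a shortest route through the required cells.
Route from J: up to D, left to C, 2× down (reaching M), right to N — 5 moves in all.
Check: all required cells visited; 5 ≤ 5 moves.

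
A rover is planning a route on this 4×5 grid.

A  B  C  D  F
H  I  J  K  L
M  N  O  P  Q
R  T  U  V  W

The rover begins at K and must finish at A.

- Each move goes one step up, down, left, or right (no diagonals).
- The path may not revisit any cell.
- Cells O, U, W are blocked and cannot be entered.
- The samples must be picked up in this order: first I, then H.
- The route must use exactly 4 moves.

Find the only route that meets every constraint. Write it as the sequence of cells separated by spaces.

The waypoints must appear in the order I, H, with no cell reused.
Route from K: left 3 to H, up 1 to A — 4 moves in all.
Check: order respected (I at step 2, H at step 3); 4 moves as required.

K J I H A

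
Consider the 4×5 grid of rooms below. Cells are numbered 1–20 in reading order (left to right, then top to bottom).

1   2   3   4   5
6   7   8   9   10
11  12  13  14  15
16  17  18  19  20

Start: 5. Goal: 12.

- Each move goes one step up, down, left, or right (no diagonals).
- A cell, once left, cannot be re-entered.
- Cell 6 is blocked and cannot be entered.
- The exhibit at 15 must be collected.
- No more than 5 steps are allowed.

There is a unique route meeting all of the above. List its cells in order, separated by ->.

5 -> 10 -> 15 -> 14 -> 13 -> 12

The budget equals the shortest possible length, so every move has to be on a shortest route through the required cells.
Route from 5: down 2 to 15, left 3 to 12 — 5 moves in all.
Check: all required cells visited; 5 ≤ 5 moves.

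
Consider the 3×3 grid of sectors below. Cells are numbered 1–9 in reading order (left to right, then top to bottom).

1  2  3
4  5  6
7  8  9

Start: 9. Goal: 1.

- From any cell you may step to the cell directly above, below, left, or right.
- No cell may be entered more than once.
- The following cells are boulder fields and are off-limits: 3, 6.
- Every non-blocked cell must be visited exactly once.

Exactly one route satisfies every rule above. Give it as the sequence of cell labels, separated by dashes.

9 - 8 - 7 - 4 - 5 - 2 - 1

Need to visit all 7 open cells exactly once, starting at 9 and ending at 1.
Cell 7 has only two open neighbours (4 and 8), so the path must pass straight through it: one of those is the cell it's entered from and the other is where it exits.
Route from 9: 2× left (reaching 7), up to 4, right to 5, up to 2, left to 1 — 6 moves in all.
Check: all 7 open cells covered.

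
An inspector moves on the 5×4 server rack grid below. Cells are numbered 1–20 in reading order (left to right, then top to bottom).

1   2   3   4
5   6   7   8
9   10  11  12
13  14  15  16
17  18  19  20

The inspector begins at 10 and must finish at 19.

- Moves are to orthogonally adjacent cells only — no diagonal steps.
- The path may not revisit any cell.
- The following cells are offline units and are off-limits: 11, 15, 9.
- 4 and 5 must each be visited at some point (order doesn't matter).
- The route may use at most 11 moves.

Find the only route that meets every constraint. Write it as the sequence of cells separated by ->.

10 -> 6 -> 5 -> 1 -> 2 -> 3 -> 4 -> 8 -> 12 -> 16 -> 20 -> 19

The 11-move cap with required stops at 4, 5 leaves no slack for detours.
Route from 10: up 1 to 6, left 1 to 5, up 1 to 1, right 3 to 4, down 4 to 20, left 1 to 19 — 11 moves in all.
Check: all required cells visited; 11 ≤ 11 moves.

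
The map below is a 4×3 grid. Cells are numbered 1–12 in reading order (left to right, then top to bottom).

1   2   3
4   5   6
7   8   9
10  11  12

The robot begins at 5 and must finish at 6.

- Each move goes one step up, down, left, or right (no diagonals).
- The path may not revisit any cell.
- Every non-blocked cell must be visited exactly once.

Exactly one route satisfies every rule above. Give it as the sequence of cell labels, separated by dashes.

Need to visit all 12 open cells exactly once, starting at 5 and ending at 6.
Cell 3 has only two open neighbours (6 and 2), so the path must pass straight through it: one of those is the cell it's entered from and the other is where it exits.
Route from 5: down to 8, right to 9, down to 12, 2× left (reaching 10), 3× up (reaching 1), 2× right (reaching 3), down to 6 — 11 moves in all.
Check: all 12 open cells covered.

5 - 8 - 9 - 12 - 11 - 10 - 7 - 4 - 1 - 2 - 3 - 6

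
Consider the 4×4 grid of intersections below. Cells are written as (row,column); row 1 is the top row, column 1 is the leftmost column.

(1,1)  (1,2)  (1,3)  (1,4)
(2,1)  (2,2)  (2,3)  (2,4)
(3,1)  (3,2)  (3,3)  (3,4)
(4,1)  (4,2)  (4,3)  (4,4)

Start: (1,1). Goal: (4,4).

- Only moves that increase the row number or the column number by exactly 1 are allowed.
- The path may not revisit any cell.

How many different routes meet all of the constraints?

A right/down-only route from (1,1) to (4,4) makes exactly 3 down-moves and 3 right-moves in some order.
With no other constraints that would be C(6,3) = 20 routes.
That gives 20 routes.

20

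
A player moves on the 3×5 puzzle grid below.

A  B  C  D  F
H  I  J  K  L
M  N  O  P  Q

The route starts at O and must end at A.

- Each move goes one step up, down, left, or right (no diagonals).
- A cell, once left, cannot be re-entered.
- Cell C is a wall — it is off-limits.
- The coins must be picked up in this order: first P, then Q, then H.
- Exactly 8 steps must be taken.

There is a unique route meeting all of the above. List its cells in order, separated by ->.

The waypoints must appear in the order P, Q, H, with no cell reused.
Route from O: right 2 to Q, up 1 to L, left 4 to H, up 1 to A — 8 moves in all.
Check: order respected (P at step 1, Q at step 2, H at step 7); 8 moves as required.

O -> P -> Q -> L -> K -> J -> I -> H -> A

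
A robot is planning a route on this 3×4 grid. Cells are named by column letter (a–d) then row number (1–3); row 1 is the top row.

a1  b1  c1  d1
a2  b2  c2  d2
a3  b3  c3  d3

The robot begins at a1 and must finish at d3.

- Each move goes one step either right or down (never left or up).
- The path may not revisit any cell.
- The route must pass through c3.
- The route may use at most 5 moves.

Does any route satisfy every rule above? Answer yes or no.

One route that works: a1 → a2 → a3 → b3 → c3 → d3.

yes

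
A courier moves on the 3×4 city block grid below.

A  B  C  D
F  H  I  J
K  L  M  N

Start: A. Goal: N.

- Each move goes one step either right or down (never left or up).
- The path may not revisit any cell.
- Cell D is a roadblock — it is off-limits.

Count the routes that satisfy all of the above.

9

A right/down-only route from A to N makes exactly 2 down-moves and 3 right-moves in some order.
With no other constraints that would be C(5,2) = 10 routes.
Subtract routes through each blocked cell (inclusion–exclusion for overlaps): − through D: 1 → 9.
That gives 9 routes.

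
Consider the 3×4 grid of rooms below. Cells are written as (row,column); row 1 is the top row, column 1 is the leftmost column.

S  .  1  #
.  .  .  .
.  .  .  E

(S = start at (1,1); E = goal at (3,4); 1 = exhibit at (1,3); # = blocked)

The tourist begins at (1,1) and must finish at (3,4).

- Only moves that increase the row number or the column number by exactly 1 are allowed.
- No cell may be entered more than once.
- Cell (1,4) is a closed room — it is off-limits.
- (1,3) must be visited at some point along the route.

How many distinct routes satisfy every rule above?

A right/down-only route from (1,1) to (3,4) makes exactly 2 down-moves and 3 right-moves in some order.
With no other constraints that would be C(5,2) = 10 routes.
Split at (1,3) and multiply the segment counts (each segment already excludes blocked cells): (1,1)→(1,3): 1; (1,3)→(3,4): 2; product = 2.
That gives 2 routes.

2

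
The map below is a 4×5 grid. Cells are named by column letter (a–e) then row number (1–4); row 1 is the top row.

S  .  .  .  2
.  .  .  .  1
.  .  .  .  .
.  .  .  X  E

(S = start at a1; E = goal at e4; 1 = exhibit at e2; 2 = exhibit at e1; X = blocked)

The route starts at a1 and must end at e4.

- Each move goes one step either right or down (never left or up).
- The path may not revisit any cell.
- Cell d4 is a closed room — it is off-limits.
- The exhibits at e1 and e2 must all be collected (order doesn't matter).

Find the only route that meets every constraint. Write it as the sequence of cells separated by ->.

a1 -> b1 -> c1 -> d1 -> e1 -> e2 -> e3 -> e4

Moves only go right or down, so the column and row indices never decrease.
Route from a1: 4× right (reaching e1), 3× down (reaching e4) — 7 moves in all.
Check: all required cells visited.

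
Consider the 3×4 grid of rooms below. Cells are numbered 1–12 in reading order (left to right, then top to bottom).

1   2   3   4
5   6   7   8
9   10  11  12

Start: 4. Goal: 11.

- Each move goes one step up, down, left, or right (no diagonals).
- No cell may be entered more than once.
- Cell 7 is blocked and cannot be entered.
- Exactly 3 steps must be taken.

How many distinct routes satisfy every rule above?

1

Need simple routes of exactly 3 moves from 4 to 11 (Manhattan distance 3, so 0 moves are spent on a detour and 0 undoing it).
Enumerating: 4 8 12 11.
That gives 1 route.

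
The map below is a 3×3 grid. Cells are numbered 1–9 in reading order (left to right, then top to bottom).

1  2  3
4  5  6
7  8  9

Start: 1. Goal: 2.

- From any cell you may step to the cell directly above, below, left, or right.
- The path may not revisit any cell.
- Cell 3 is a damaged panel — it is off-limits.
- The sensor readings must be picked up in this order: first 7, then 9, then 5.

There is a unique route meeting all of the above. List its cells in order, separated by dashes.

1 - 4 - 7 - 8 - 9 - 6 - 5 - 2

The waypoints must appear in the order 7, 9, 5, with no cell reused.
Route from 1: down 2 to 7, right 2 to 9, up 1 to 6, left 1 to 5, up 1 to 2 — 7 moves in all.
Check: order respected (7 at step 2, 9 at step 4, 5 at step 6).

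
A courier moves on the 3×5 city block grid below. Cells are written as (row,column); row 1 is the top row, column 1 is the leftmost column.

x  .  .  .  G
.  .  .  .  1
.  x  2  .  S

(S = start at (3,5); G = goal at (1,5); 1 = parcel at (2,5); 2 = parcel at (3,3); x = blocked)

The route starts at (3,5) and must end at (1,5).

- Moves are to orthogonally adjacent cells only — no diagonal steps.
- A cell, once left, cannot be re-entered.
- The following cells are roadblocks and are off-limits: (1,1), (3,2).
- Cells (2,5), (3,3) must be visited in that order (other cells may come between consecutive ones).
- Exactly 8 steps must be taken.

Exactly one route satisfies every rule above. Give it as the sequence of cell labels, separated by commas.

(3,5), (2,5), (2,4), (3,4), (3,3), (2,3), (1,3), (1,4), (1,5)

The waypoints must appear in the order (2,5), (3,3), with no cell reused.
Route from (3,5): up 1 to (2,5), left 1 to (2,4), down 1 to (3,4), left 1 to (3,3), up 2 to (1,3), right 2 to (1,5) — 8 moves in all.
Check: order respected (1 at step 1, 2 at step 4); 8 moves as required.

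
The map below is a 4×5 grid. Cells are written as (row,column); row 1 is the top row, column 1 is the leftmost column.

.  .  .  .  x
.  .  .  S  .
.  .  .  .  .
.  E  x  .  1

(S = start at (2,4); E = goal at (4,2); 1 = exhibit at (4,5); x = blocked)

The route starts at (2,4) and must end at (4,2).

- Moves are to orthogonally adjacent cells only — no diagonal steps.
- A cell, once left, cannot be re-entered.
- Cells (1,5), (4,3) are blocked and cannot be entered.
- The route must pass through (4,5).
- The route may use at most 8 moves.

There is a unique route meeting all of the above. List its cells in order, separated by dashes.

The 8-move cap with required stops at (4,5) leaves no slack for detours.
Route from (2,4): right 1 to (2,5), down 2 to (4,5), left 1 to (4,4), up 1 to (3,4), left 2 to (3,2), down 1 to (4,2) — 8 moves in all.
Check: all required cells visited; 8 ≤ 8 moves.

(2,4) - (2,5) - (3,5) - (4,5) - (4,4) - (3,4) - (3,3) - (3,2) - (4,2)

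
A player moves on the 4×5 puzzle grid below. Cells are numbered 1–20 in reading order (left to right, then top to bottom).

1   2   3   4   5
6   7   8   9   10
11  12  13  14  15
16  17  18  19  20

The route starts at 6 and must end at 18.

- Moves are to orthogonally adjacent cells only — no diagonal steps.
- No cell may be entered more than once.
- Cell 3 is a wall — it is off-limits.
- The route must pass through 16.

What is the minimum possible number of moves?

Any route passes through 16 somewhere between 6 and 18. Summing Manhattan distances along the two legs (6 → 16 → 18) gives a lower bound of 2 + 2 = 4 moves.
A route of 4 moves achieves this: 6 → 11 → 16 → 17 → 18.
Since 4 matches the lower bound, it is optimal.

4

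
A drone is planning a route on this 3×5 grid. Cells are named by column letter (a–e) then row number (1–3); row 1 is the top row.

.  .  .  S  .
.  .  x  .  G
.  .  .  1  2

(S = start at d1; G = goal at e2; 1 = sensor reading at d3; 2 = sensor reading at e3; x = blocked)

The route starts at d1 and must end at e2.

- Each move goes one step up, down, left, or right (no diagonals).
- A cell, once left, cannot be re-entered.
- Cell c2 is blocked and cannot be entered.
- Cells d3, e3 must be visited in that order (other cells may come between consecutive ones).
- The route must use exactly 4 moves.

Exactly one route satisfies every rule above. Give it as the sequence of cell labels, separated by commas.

The waypoints must appear in the order d3, e3, with no cell reused.
Route from d1: down 2 to d3, right 1 to e3, up 1 to e2 — 4 moves in all.
Check: order respected (1 at step 2, 2 at step 3); 4 moves as required.

d1, d2, d3, e3, e2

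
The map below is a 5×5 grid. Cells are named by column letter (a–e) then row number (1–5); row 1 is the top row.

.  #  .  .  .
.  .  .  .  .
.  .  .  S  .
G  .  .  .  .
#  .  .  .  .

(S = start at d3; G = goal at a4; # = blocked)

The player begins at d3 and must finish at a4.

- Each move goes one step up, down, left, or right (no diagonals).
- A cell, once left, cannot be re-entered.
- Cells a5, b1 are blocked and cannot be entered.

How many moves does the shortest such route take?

The Manhattan distance from d3 to a4 is |3−4| + |4−1| = 4, so at least 4 moves are needed.
A route of 4 moves achieves this: d3 → d4 → c4 → b4 → a4.
Since 4 matches the lower bound, it is optimal.

4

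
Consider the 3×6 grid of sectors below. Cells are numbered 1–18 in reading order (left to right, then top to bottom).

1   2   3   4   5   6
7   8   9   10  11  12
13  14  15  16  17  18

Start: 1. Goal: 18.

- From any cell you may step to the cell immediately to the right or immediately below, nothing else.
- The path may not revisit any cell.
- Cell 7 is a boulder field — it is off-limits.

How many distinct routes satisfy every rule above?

15

A right/down-only route from 1 to 18 makes exactly 2 down-moves and 5 right-moves in some order.
With no other constraints that would be C(7,2) = 21 routes.
Subtract routes through each blocked cell (inclusion–exclusion for overlaps): − through 7: 6 → 15.
That gives 15 routes.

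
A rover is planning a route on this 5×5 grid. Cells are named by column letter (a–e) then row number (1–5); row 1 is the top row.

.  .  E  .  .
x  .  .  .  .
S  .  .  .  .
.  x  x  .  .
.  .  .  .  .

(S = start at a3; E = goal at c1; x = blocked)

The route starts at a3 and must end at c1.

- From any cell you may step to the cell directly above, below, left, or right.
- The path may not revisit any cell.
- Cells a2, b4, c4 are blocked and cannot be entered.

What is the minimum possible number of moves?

4

The Manhattan distance from a3 to c1 is |3−1| + |1−3| = 4, so at least 4 moves are needed.
A route of 4 moves achieves this: a3 → b3 → b2 → b1 → c1.
Since 4 matches the lower bound, it is optimal.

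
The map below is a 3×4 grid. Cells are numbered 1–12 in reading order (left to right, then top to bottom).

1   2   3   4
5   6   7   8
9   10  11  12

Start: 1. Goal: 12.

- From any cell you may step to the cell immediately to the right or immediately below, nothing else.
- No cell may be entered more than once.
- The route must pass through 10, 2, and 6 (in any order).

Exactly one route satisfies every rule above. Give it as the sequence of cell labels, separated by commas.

Moves only go right or down, so the column and row indices never decrease.
Route from 1: right 1 to 2, down 2 to 10, right 2 to 12 — 5 moves in all.
Check: all required cells visited.

1, 2, 6, 10, 11, 12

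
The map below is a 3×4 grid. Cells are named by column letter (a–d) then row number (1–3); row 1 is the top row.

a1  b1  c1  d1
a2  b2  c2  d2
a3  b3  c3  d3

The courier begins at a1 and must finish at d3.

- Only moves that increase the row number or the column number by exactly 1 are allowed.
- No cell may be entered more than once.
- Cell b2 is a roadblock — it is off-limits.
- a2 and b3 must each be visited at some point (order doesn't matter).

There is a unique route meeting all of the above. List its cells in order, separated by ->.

Moves only go right or down, so the column and row indices never decrease.
Route from a1: 2× down (reaching a3), 3× right (reaching d3) — 5 moves in all.
Check: all required cells visited.

a1 -> a2 -> a3 -> b3 -> c3 -> d3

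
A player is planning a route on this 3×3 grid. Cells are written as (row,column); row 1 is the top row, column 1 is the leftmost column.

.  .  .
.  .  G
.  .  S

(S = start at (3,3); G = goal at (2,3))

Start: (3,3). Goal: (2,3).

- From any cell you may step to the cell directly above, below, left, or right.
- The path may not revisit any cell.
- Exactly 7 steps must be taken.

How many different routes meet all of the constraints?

Need simple routes of exactly 7 moves from (3,3) to (2,3) (Manhattan distance 1, so 3 moves are spent on a detour and 3 undoing it).
Enumerating: (3,3) (3,2) (2,2) (2,1) (1,1) (1,2) (1,3) (2,3) | (3,3) (3,2) (3,1) (2,1) (1,1) (1,2) (2,2) (2,3) | (3,3) (3,2) (3,1) (2,1) (1,1) (1,2) (1,3) (2,3) | (3,3) (3,2) (3,1) (2,1) (2,2) (1,2) (1,3) (2,3).
That gives 4 routes.

4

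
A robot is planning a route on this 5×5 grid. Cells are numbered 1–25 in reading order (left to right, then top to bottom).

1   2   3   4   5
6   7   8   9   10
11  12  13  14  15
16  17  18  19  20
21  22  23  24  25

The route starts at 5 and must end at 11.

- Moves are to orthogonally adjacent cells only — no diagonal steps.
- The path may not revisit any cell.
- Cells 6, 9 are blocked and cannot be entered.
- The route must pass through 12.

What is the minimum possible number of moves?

Any route passes through 12 somewhere between 5 and 11. Summing Manhattan distances along the two legs (5 → 12 → 11) gives a lower bound of 5 + 1 = 6 moves.
A route of 6 moves achieves this: 5 → 10 → 15 → 14 → 13 → 12 → 11.
Since 6 matches the lower bound, it is optimal.

6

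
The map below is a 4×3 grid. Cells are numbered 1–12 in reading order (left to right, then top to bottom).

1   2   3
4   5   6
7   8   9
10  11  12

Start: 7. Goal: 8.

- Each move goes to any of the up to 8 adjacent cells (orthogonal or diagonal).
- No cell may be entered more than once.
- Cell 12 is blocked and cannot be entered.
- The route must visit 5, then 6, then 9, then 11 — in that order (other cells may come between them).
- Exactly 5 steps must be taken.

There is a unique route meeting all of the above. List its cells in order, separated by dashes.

The waypoints must appear in the order 5, 6, 9, 11, with no cell reused.
Route from 7: up-right 1 to 5, right 1 to 6, down 1 to 9, down-left 1 to 11, up 1 to 8 — 5 moves in all.
Check: order respected (5 at step 1, 6 at step 2, 9 at step 3, 11 at step 4); 5 moves as required.

7 - 5 - 6 - 9 - 11 - 8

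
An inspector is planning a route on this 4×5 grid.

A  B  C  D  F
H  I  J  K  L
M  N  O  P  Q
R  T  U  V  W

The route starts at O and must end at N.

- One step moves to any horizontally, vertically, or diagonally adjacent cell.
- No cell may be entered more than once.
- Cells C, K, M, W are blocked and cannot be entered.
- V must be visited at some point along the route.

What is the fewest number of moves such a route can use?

Any route passes through V somewhere between O and N. Summing Chebyshev distances along the two legs (O → V → N) gives a lower bound of 1 + 2 = 3 moves.
A route of 3 moves achieves this: O → V → U → N.
Since 3 matches the lower bound, it is optimal.

3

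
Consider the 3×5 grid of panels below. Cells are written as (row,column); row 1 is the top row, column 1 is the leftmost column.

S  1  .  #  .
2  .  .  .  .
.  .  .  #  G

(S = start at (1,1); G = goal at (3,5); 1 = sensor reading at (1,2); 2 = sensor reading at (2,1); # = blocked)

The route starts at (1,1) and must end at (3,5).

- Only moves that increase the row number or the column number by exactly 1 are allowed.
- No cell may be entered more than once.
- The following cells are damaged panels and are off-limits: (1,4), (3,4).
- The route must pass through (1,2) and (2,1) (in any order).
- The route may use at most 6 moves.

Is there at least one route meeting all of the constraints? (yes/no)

(2,1) is below but to the left of (1,2): going (1,2) → (2,1) would need a leftward move and (2,1) → (1,2) an upward move, so no right/down-only route can visit both required cells.

no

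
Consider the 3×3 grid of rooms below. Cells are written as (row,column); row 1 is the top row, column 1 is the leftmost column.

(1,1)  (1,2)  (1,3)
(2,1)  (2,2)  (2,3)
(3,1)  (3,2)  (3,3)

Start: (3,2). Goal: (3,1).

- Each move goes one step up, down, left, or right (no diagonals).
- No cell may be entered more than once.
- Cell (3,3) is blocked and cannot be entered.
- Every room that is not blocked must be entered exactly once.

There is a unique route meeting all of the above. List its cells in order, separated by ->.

Need to visit all 8 open cells exactly once, starting at (3,2) and ending at (3,1).
Cell (1,3) has only two open neighbours ((2,3) and (1,2)), so the path must pass straight through it: one of those is the cell it's entered from and the other is where it exits.
Route from (3,2): up 1 to (2,2), right 1 to (2,3), up 1 to (1,3), left 2 to (1,1), down 2 to (3,1) — 7 moves in all.
Check: all 8 open cells covered.

(3,2) -> (2,2) -> (2,3) -> (1,3) -> (1,2) -> (1,1) -> (2,1) -> (3,1)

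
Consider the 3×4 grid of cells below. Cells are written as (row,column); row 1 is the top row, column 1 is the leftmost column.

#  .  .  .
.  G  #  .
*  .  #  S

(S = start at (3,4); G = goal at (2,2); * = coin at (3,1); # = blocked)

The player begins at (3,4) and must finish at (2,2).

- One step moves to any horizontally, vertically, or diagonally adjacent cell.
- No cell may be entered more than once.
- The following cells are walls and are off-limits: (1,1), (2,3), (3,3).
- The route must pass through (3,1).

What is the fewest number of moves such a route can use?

Any route passes through (3,1) somewhere between (3,4) and (2,2). Summing Chebyshev distances along the two legs ((3,4) → (3,1) → (2,2)) gives a lower bound of 3 + 1 = 4 moves.
That bound ignores the blocked cells. Measuring each leg by the fewest moves that actually steer around them ((3,4)→(3,1): 4; (3,1)→(2,2): 1) raises the lower bound to 5.
The shortest route satisfying every rule uses 6 moves: (3,4) → (2,4) → (1,3) → (1,2) → (2,1) → (3,1) → (2,2).
The no-revisit rule (legs can't share cells) pushes the minimum above the 5-move bound; an exhaustive check rules out every length from 5 to 5, leaving 6 as the minimum.

6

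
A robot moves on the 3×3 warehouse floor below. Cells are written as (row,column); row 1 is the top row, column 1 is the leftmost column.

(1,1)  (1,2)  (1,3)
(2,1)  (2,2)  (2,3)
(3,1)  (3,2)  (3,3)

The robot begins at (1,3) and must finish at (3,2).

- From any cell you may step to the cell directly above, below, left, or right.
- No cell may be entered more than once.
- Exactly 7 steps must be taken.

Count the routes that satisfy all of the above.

2

Need simple routes of exactly 7 moves from (1,3) to (3,2) (Manhattan distance 3, so 2 moves are spent on a detour and 2 undoing it).
Enumerating: (1,3) (2,3) (2,2) (1,2) (1,1) (2,1) (3,1) (3,2) | (1,3) (1,2) (1,1) (2,1) (2,2) (2,3) (3,3) (3,2).
That gives 2 routes.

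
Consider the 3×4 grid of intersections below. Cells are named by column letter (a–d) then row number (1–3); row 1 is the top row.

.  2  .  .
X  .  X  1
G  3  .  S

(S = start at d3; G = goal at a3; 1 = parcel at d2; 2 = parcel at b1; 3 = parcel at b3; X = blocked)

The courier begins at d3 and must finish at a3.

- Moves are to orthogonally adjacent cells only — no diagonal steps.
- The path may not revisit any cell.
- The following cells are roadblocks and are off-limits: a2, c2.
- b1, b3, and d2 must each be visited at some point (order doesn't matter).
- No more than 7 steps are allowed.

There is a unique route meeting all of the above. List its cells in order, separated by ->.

d3 -> d2 -> d1 -> c1 -> b1 -> b2 -> b3 -> a3

The 7-move cap with required stops at b1, b3, d2 leaves no slack for detours.
Route from d3: up 2 to d1, left 2 to b1, down 2 to b3, left 1 to a3 — 7 moves in all.
Check: all required cells visited; 7 ≤ 7 moves.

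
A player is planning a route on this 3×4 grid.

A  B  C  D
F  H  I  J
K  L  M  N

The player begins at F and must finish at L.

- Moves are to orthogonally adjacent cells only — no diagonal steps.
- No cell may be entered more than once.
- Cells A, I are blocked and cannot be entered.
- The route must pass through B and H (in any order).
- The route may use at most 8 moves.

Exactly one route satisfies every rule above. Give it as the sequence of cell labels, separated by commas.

F, H, B, C, D, J, N, M, L

The 8-move cap with required stops at B, H leaves no slack for detours.
Route from F: right to H, up to B, 2× right (reaching D), 2× down (reaching N), 2× left (reaching L) — 8 moves in all.
Check: all required cells visited; 8 ≤ 8 moves.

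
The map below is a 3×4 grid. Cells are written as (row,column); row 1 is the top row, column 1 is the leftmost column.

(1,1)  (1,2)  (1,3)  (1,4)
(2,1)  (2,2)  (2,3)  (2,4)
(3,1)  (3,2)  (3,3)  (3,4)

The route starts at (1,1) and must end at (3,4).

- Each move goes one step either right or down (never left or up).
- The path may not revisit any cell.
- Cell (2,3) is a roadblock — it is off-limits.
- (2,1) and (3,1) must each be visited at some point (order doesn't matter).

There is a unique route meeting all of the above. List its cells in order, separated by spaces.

Moves only go right or down, so the column and row indices never decrease.
Route from (1,1): down 2 to (3,1), right 3 to (3,4) — 5 moves in all.
Check: all required cells visited.

(1,1) (2,1) (3,1) (3,2) (3,3) (3,4)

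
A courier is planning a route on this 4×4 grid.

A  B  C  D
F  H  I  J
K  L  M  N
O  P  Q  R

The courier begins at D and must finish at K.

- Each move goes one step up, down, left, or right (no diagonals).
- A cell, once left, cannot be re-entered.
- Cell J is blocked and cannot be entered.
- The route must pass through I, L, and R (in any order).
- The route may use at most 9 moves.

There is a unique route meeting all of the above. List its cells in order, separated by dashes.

Any route must reach I, L, and R and still end at K within 9 moves, so the order of the required stops is forced.
Route from D: left 1 to C, down 2 to M, right 1 to N, down 1 to R, left 2 to P, up 1 to L, left 1 to K — 9 moves in all.
Check: all required cells visited; 9 ≤ 9 moves.

D - C - I - M - N - R - Q - P - L - K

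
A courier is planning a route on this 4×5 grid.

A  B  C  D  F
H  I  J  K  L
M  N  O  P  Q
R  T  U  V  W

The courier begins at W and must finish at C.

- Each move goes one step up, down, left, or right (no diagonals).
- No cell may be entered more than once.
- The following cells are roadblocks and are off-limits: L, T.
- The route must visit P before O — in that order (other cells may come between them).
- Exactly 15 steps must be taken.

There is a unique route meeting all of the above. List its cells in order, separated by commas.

W, Q, P, V, U, O, N, M, H, A, B, I, J, K, D, C

The waypoints must appear in the order P, O, with no cell reused.
Route from W: up to Q, left to P, down to V, left to U, up to O, 2× left (reaching M), 2× up (reaching A), right to B, down to I, 2× right (reaching K), up to D, left to C — 15 moves in all.
Check: order respected (P at step 2, O at step 5); 15 moves as required.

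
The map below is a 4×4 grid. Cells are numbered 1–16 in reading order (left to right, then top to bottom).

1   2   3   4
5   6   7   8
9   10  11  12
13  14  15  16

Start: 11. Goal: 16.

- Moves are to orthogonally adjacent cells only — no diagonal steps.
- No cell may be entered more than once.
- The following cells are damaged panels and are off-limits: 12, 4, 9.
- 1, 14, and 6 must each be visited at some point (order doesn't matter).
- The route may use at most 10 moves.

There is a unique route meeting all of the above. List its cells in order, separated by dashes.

The budget equals the shortest possible length, so every move has to be on a shortest route through the required cells.
Route from 11: up 2 to 3, left 2 to 1, down 1 to 5, right 1 to 6, down 2 to 14, right 2 to 16 — 10 moves in all.
Check: all required cells visited; 10 ≤ 10 moves.

11 - 7 - 3 - 2 - 1 - 5 - 6 - 10 - 14 - 15 - 16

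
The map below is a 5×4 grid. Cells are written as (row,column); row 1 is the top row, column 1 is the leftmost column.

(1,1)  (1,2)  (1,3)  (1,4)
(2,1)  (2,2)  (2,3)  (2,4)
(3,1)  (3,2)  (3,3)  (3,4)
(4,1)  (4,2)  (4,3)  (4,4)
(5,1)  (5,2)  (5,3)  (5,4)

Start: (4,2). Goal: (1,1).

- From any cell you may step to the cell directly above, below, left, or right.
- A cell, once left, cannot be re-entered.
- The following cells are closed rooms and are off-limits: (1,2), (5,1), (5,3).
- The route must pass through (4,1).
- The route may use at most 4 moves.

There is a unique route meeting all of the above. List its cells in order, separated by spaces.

The 4-move cap with required stops at (4,1) leaves no slack for detours.
Route from (4,2): left 1 to (4,1), up 3 to (1,1) — 4 moves in all.
Check: all required cells visited; 4 ≤ 4 moves.

(4,2) (4,1) (3,1) (2,1) (1,1)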